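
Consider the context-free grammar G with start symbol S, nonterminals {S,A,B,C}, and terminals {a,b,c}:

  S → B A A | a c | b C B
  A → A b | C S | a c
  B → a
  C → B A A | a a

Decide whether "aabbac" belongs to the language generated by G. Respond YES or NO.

CNF form of G:
  S -> B X4 | T0 X5 | T1 T2
  A -> A T0 | C S | T1 T2
  B -> a
  C -> B X3 | T1 T1
  T0 -> b
  T1 -> a
  T2 -> c
  X3 -> A A
  X4 -> A A
  X5 -> C B

CYK table (by increasing span):
  cell(0,0) a: {B,T1}  orig:{B}
  cell(1,1) a: {B,T1}  orig:{B}
  cell(2,2) b: {T0}  orig:{}
  cell(3,3) b: {T0}  orig:{}
  cell(4,4) a: {B,T1}  orig:{B}
  cell(5,5) c: {T2}  orig:{}
  cell(0,1) aa: {C}
  cell(1,2) ab: ∅
  cell(2,3) bb: ∅
  cell(3,4) ba: ∅
  cell(4,5) ac: {A,S}
  cell(0,2) aab: ∅
  cell(1,3) abb: ∅
  cell(2,4) bba: ∅
  cell(3,5) bac: ∅
  cell(0,3) aabb: ∅
  cell(1,4) abba: ∅
  cell(2,5) bbac: ∅
  cell(0,4) aabba: ∅
  cell(1,5) abbac: ∅
  cell(0,5) aabbac: ∅

S ∉ T[0,5] ⇒ NO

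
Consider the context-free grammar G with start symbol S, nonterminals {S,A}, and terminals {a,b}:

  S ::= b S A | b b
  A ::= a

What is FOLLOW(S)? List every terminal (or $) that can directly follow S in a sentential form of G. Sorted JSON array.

FIRST iteration:
[1]
  A via A→a: +{a}
  S via S→b S A: +{b}
  FIRST(S)={b}  FIRST(A)={a}
[2] (stable)
  FIRST(S)={b}  FIRST(A)={a}

Compute FOLLOW by fixpoint:
initialize: $ ∈ FOLLOW(S)
iter 1:
  S→b S A: FOLLOW(S) ⊇ FIRST(A) = {a}; new: +{a}
  S→b S A: FOLLOW(A) ⊇ FOLLOW(S) ⊇ {$,a}; new: +{$,a}
  FOLLOW(S)={$,a}  FOLLOW(A)={$,a}
iter 2: (no change)
  FOLLOW(S)={$,a}  FOLLOW(A)={$,a}

FOLLOW(S) = ["$", "a"]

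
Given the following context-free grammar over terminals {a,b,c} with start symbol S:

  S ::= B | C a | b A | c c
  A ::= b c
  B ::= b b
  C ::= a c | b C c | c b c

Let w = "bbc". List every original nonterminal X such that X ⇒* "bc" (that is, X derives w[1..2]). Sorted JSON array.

CNF form of G:
  S -> C T2 | T0 A | T0 T0 | T1 T1
  A -> T0 T1
  B -> T0 T0
  C -> T0 X3 | T1 X4 | T2 T1
  T0 -> b
  T1 -> c
  T2 -> a
  X3 -> C T1
  X4 -> T0 T1

Fill CYK table bottom-up, restricted to cells inside w[1..2]:
  T[1,1] 'b' = {T0}  orig:{}
  T[2,2] 'c' = {T1}  orig:{}
  T[1,2] 'bc' = {A,X4}  orig:{A}

Original NTs in T[1,2] deriving "bc": ["A"]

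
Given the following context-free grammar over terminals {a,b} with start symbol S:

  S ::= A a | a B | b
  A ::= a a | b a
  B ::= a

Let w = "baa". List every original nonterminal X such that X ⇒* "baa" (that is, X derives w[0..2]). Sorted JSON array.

Convert to CNF:
  S -> A T0 | T0 B | b
  A -> T0 T0 | T1 T0
  B -> a
  T0 -> a
  T1 -> b

CYK fill — only the sub-triangle for w[0..2]:
  [0..0]={S,T1}  "b"  orig:{S}
  [1..1]={B,T0}  "a"  orig:{B}
  [2..2]={B,T0}  "a"  orig:{B}
  [0..1]={A}  "ba"
  [1..2]={A,S}  "aa"
  [0..2]={S}  "baa"

Original NTs in T[0,2] deriving "baa": ["S"]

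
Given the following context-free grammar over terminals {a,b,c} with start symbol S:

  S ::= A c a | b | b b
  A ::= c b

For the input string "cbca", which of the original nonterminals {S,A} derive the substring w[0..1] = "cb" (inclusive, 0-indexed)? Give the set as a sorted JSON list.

CNF form of G:
  S -> A X3 | T1 T1 | b
  A -> T0 T1
  T0 -> c
  T1 -> b
  T2 -> a
  X3 -> T0 T2

CYK fill, restricted to cells inside w[0..1]:
  cell(0,0) c: {T0}  orig:{}
  cell(1,1) b: {S,T1}  orig:{S}
  cell(0,1) cb: {A}

Original NTs in T[0,1] deriving "cb": ["A"]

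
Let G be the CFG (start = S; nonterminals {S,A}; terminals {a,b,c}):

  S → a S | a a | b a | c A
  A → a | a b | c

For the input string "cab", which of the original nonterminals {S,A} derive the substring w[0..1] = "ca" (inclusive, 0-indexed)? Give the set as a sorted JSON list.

CNF form of G:
  S -> T0 S | T0 T0 | T1 T0 | T2 A
  A -> T0 T1 | a | c
  T0 -> a
  T1 -> b
  T2 -> c

CYK table (by increasing span) — only the sub-triangle for w[0..1]:
  cell(0,0) c: {A,T2}  orig:{A}
  cell(1,1) a: {A,T0}  orig:{A}
  cell(0,1) ca: {S}

Original NTs in T[0,1] deriving "ca": ["S"]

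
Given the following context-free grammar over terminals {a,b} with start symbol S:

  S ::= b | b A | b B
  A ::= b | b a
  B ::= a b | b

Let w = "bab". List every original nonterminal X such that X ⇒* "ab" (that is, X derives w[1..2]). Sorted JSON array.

CNF form of G:
  S -> T0 A | T0 B | b
  A -> T0 T1 | b
  B -> T1 T0 | b
  T0 -> b
  T1 -> a

CYK table (by increasing span) (cells [i..j] with 1 ≤ i ≤ j ≤ 2 only):
  [1..1]={T1}  "a"  orig:{}
  [2..2]={A,B,S,T0}  "b"  orig:{A,B,S}
  [1..2]={B}  "ab"

Original NTs in T[1,2] deriving "ab": ["B"]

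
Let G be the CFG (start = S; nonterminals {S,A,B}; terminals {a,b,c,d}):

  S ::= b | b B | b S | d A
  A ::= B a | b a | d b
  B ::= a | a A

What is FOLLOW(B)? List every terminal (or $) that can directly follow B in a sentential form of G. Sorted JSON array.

Compute FIRST by fixpoint:
[1]
  A via A→b a: +{b}
  A via A→d b: +{d}
  B via B→a: +{a}
  S via S→b: +{b}
  S via S→d A: +{d}
  FIRST(S)={b,d}  FIRST(A)={b,d}  FIRST(B)={a}
[2]
  A via A→B a: +{a}
  FIRST(S)={b,d}  FIRST(A)={a,b,d}  FIRST(B)={a}
[3] done
  FIRST(S)={b,d}  FIRST(A)={a,b,d}  FIRST(B)={a}

FOLLOW sets:
FOLLOW(S) := {$}
round 1:
  A→B a: FOLLOW(B) ⊇ FIRST(a) = {a}; new: +{a}
  B→a A: FOLLOW(A) ⊇ FOLLOW(B) ⊇ {a}; new: +{a}
  S→b B: FOLLOW(B) ⊇ FOLLOW(S) ⊇ {$}; new: +{$}
  S→d A: FOLLOW(A) ⊇ FOLLOW(S) ⊇ {$}; new: +{$}
  S: {$}  A: {$,a}  B: {$,a}
round 2: — fixpoint
  S: {$}  A: {$,a}  B: {$,a}

FOLLOW(B) = ["$", "a"]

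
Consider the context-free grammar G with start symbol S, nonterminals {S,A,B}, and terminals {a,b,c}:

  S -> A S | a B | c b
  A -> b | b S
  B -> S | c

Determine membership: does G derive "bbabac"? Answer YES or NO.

Convert to CNF:
  S -> A S | T1 B | T2 T0
  A -> T0 S | b
  B -> A S | T1 B | T2 T0 | c
  T0 -> b
  T1 -> a
  T2 -> c

Fill CYK table bottom-up:
  cell(0,0) b: {A,T0}  orig:{A}
  cell(1,1) b: {A,T0}  orig:{A}
  cell(2,2) a: {T1}  orig:{}
  cell(3,3) b: {A,T0}  orig:{A}
  cell(4,4) a: {T1}  orig:{}
  cell(5,5) c: {B,T2}  orig:{B}
  cell(0,1) bb: ∅
  cell(1,2) ba: ∅
  cell(2,3) ab: ∅
  cell(3,4) ba: ∅
  cell(4,5) ac: {B,S}
  cell(0,2) bba: ∅
  cell(1,3) bab: ∅
  cell(2,4) aba: ∅
  cell(3,5) bac: {A,B,S}
  cell(0,3) bbab: ∅
  cell(1,4) baba: ∅
  cell(2,5) abac: {B,S}
  cell(0,4) bbaba: ∅
  cell(1,5) babac: {A,B,S}
  cell(0,5) bbabac: {A,B,S}

S ∈ T[0,5] ⇒ YES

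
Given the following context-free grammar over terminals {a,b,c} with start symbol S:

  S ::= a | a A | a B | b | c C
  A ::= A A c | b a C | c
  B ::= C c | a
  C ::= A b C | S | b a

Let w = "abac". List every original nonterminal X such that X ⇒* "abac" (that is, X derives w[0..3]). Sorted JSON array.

CNF form of G:
  S -> T0 C | T2 A | T2 B | a | b
  A -> A X3 | T1 X4 | c
  B -> C T0 | a
  C -> A X5 | T0 C | T1 T2 | T2 A | T2 B | a | b
  T0 -> c
  T1 -> b
  T2 -> a
  X3 -> A T0
  X4 -> T2 C
  X5 -> T1 C

Fill CYK table bottom-up, restricted to cells inside w[0..3]:
  cell(0,0) a: {B,C,S,T2}  orig:{B,C,S}
  cell(1,1) b: {C,S,T1}  orig:{C,S}
  cell(2,2) a: {B,C,S,T2}  orig:{B,C,S}
  cell(3,3) c: {A,T0}  orig:{A}
  cell(0,1) ab: {X4}  orig:{}
  cell(1,2) ba: {C,X5}  orig:{C}
  cell(2,3) ac: {B,C,S}
  cell(0,2) aba: {X4}  orig:{}
  cell(1,3) bac: {B,X5}  orig:{B}
  cell(0,3) abac: {C,S}

Original NTs in T[0,3] deriving "abac": ["C", "S"]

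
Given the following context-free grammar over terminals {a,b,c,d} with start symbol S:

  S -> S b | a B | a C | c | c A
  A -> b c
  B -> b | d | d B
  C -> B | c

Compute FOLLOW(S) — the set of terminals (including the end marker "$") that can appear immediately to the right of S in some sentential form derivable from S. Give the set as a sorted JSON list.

Compute FIRST by fixpoint:
pass 1:
  A via A→b c: +{b}
  B via B→b: +{b}
  B via B→d: +{d}
  C via C→B: +{b,d}
  C via C→c: +{c}
  S via S→a B: +{a}
  S via S→c: +{c}
  FIRST[S]={a,c}  FIRST[A]={b}  FIRST[B]={b,d}  FIRST[C]={b,c,d}
pass 2: — fixpoint
  FIRST[S]={a,c}  FIRST[A]={b}  FIRST[B]={b,d}  FIRST[C]={b,c,d}

Compute FOLLOW by fixpoint:
initialize: $ ∈ FOLLOW(S)
pass 1:
  S→S b: FOLLOW(S) ⊇ FIRST(b) = {b}; new: +{b}
  S→a B: FOLLOW(B) ⊇ FOLLOW(S) ⊇ {$,b}; new: +{$,b}
  S→a C: FOLLOW(C) ⊇ FOLLOW(S) ⊇ {$,b}; new: +{$,b}
  S→c A: FOLLOW(A) ⊇ FOLLOW(S) ⊇ {$,b}; new: +{$,b}
  S: {$,b}  A: {$,b}  B: {$,b}  C: {$,b}
pass 2: (stable)
  S: {$,b}  A: {$,b}  B: {$,b}  C: {$,b}

FOLLOW(S) = ["$", "b"]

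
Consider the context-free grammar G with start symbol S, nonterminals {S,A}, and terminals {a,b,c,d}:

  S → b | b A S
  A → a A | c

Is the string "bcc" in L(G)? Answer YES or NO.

CNF form of G:
  S -> T1 X2 | b
  A -> T0 A | c
  T0 -> a
  T1 -> b
  X2 -> A S

Fill CYK table bottom-up:
  [0..0]={S,T1}  "b"  orig:{S}
  [1..1]={A}  "c"
  [2..2]={A}  "c"
  [0..1]=∅  "bc"
  [1..2]=∅  "cc"
  [0..2]=∅  "bcc"

S ∉ T[0,2] ⇒ NO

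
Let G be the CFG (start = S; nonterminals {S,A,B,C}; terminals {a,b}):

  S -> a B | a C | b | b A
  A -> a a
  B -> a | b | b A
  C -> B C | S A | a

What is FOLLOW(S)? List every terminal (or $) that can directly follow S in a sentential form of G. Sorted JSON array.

FIRST iteration:
iter 1:
  A via A→a a: +{a}
  B via B→a: +{a}
  B via B→b: +{b}
  C via C→B C: +{a,b}
  S via S→a B: +{a}
  S via S→b: +{b}
  FIRST[S]={a,b}  FIRST[A]={a}  FIRST[B]={a,b}  FIRST[C]={a,b}
iter 2: (stable)
  FIRST[S]={a,b}  FIRST[A]={a}  FIRST[B]={a,b}  FIRST[C]={a,b}

Compute FOLLOW by fixpoint:
initialize: $ ∈ FOLLOW(S)
[1]
  C→B C: FOLLOW(B) ⊇ FIRST(C) = {a,b}; new: +{a,b}
  C→S A: FOLLOW(S) ⊇ FIRST(A) = {a}; new: +{a}
  S→a B: FOLLOW(B) ⊇ FOLLOW(S) ⊇ {$,a}; new: +{$}
  S→a C: FOLLOW(C) ⊇ FOLLOW(S) ⊇ {$,a}; new: +{$,a}
  S→b A: FOLLOW(A) ⊇ FOLLOW(S) ⊇ {$,a}; new: +{$,a}
  S: {$,a}  A: {$,a}  B: {$,a,b}  C: {$,a}
[2]
  B→b A: FOLLOW(A) ⊇ FOLLOW(B) ⊇ {$,a,b}; new: +{b}
  S: {$,a}  A: {$,a,b}  B: {$,a,b}  C: {$,a}
[3] — fixpoint
  S: {$,a}  A: {$,a,b}  B: {$,a,b}  C: {$,a}

FOLLOW(S) = ["$", "a"]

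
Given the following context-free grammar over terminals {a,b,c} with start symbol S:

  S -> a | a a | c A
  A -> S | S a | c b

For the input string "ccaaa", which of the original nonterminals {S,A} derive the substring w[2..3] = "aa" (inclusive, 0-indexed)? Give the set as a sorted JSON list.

Convert to CNF:
  S -> T0 T0 | T1 A | a
  A -> S T0 | T0 T0 | T1 A | T1 T2 | a
  T0 -> a
  T1 -> c
  T2 -> b

Fill CYK table bottom-up (cells [i..j] with 2 ≤ i ≤ j ≤ 3 only):
  cell(2,2) a: {A,S,T0}  orig:{A,S}
  cell(3,3) a: {A,S,T0}  orig:{A,S}
  cell(2,3) aa: {A,S}

Original NTs in T[2,3] deriving "aa": ["A", "S"]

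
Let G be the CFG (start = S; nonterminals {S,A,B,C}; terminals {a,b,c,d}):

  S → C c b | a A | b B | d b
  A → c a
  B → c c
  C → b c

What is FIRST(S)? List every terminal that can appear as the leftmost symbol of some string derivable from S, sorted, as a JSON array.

FIRST iteration:
iter 1:
  A via A→c a: +{c}
  B via B→c c: +{c}
  C via C→b c: +{b}
  S via S→C c b: +{b}
  S via S→a A: +{a}
  S via S→d b: +{d}
  FIRST(S)={a,b,d}  FIRST(A)={c}  FIRST(B)={c}  FIRST(C)={b}
iter 2: done
  FIRST(S)={a,b,d}  FIRST(A)={c}  FIRST(B)={c}  FIRST(C)={b}

FIRST(S) = ["a", "b", "d"]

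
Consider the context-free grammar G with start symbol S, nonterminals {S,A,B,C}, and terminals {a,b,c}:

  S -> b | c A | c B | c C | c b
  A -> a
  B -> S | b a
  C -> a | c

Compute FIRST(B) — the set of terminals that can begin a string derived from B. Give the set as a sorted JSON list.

Compute FIRST by fixpoint:
pass 1:
  A via A→a: +{a}
  B via B→b a: +{b}
  C via C→a: +{a}
  C via C→c: +{c}
  S via S→b: +{b}
  S via S→c A: +{c}
  S: {b,c}  A: {a}  B: {b}  C: {a,c}
pass 2:
  B via B→S: +{c}
  S: {b,c}  A: {a}  B: {b,c}  C: {a,c}
pass 3: (stable)
  S: {b,c}  A: {a}  B: {b,c}  C: {a,c}

FIRST(B) = ["b", "c"]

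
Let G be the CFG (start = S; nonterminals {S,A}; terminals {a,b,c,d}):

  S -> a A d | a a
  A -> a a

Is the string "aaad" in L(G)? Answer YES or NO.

CNF form of G:
  S -> T0 T0 | T0 X2
  A -> T0 T0
  T0 -> a
  T1 -> d
  X2 -> A T1

CYK table (by increasing span):
  cell(0,0) a: {T0}  orig:{}
  cell(1,1) a: {T0}  orig:{}
  cell(2,2) a: {T0}  orig:{}
  cell(3,3) d: {T1}  orig:{}
  cell(0,1) aa: {A,S}
  cell(1,2) aa: {A,S}
  cell(2,3) ad: ∅
  cell(0,2) aaa: ∅
  cell(1,3) aad: {X2}  orig:{}
  cell(0,3) aaad: {S}

S ∈ T[0,3] ⇒ YES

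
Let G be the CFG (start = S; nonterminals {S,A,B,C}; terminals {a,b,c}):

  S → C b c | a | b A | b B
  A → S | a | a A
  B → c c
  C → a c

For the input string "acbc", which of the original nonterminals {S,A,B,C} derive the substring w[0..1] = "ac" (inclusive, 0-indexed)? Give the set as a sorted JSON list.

Convert to CNF:
  S -> C X4 | T0 A | T0 B | a
  A -> C X3 | T0 A | T0 B | T2 A | a
  B -> T1 T1
  C -> T2 T1
  T0 -> b
  T1 -> c
  T2 -> a
  X3 -> T0 T1
  X4 -> T0 T1

CYK fill — only the sub-triangle for w[0..1]:
  [0..0]={A,S,T2}  "a"  orig:{A,S}
  [1..1]={T1}  "c"  orig:{}
  [0..1]={C}  "ac"

Original NTs in T[0,1] deriving "ac": ["C"]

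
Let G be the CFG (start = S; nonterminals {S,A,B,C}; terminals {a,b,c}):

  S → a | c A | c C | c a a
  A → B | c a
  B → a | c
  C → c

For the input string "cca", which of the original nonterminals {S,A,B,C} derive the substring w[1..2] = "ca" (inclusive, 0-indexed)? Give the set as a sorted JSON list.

Convert to CNF:
  S -> T0 A | T0 C | T0 X2 | a
  A -> T0 T1 | a | c
  B -> a | c
  C -> c
  T0 -> c
  T1 -> a
  X2 -> T1 T1

Fill CYK table bottom-up, restricted to cells inside w[1..2]:
  [1..1]={A,B,C,T0}  "c"  orig:{A,B,C}
  [2..2]={A,B,S,T1}  "a"  orig:{A,B,S}
  [1..2]={A,S}  "ca"

Original NTs in T[1,2] deriving "ca": ["A", "S"]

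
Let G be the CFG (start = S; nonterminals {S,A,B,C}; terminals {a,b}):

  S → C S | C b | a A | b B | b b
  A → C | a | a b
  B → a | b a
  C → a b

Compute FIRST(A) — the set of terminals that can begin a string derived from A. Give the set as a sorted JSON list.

Compute FIRST by fixpoint:
[1]
  A via A→a: +{a}
  B via B→a: +{a}
  B via B→b a: +{b}
  C via C→a b: +{a}
  S via S→C S: +{a}
  S via S→b B: +{b}
  S: {a,b}  A: {a}  B: {a,b}  C: {a}
[2] — fixpoint
  S: {a,b}  A: {a}  B: {a,b}  C: {a}

FIRST(A) = ["a"]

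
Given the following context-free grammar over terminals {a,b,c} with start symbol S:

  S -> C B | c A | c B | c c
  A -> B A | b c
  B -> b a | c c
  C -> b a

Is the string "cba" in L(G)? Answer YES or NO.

CNF form of G:
  S -> C B | T1 A | T1 B | T1 T1
  A -> B A | T0 T1
  B -> T0 T2 | T1 T1
  C -> T0 T2
  T0 -> b
  T1 -> c
  T2 -> a

CYK table (by increasing span):
  [0..0]={T1}  "c"  orig:{}
  [1..1]={T0}  "b"  orig:{}
  [2..2]={T2}  "a"  orig:{}
  [0..1]=∅  "cb"
  [1..2]={B,C}  "ba"
  [0..2]={S}  "cba"

S ∈ T[0,2] ⇒ YES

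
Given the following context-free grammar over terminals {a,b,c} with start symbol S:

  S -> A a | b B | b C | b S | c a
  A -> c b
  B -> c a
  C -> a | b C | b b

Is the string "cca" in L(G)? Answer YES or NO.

Convert to CNF:
  S -> A T2 | T0 T2 | T1 B | T1 C | T1 S
  A -> T0 T1
  B -> T0 T2
  C -> T1 C | T1 T1 | a
  T0 -> c
  T1 -> b
  T2 -> a

Fill CYK table bottom-up:
  [0..0]={T0}  "c"  orig:{}
  [1..1]={T0}  "c"  orig:{}
  [2..2]={C,T2}  "a"  orig:{C}
  [0..1]=∅  "cc"
  [1..2]={B,S}  "ca"
  [0..2]=∅  "cca"

S ∉ T[0,2] ⇒ NO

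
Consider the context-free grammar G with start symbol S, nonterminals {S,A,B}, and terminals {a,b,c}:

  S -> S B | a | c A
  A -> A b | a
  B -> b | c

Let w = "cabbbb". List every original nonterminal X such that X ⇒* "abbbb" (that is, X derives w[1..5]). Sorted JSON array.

CNF form of G:
  S -> S B | T1 A | a
  A -> A T0 | a
  B -> b | c
  T0 -> b
  T1 -> c

CYK table (by increasing span) — only the sub-triangle for w[1..5]:
  cell(1,1) a: {A,S}
  cell(2,2) b: {B,T0}  orig:{B}
  cell(3,3) b: {B,T0}  orig:{B}
  cell(4,4) b: {B,T0}  orig:{B}
  cell(5,5) b: {B,T0}  orig:{B}
  cell(1,2) ab: {A,S}
  cell(2,3) bb: ∅
  cell(3,4) bb: ∅
  cell(4,5) bb: ∅
  cell(1,3) abb: {A,S}
  cell(2,4) bbb: ∅
  cell(3,5) bbb: ∅
  cell(1,4) abbb: {A,S}
  cell(2,5) bbbb: ∅
  cell(1,5) abbbb: {A,S}

Original NTs in T[1,5] deriving "abbbb": ["A", "S"]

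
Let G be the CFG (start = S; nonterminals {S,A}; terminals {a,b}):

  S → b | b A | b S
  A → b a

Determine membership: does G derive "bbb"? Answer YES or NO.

Convert to CNF:
  S -> T0 A | T0 S | b
  A -> T0 T1
  T0 -> b
  T1 -> a

Fill CYK table bottom-up:
  T[0,0] 'b' = {S,T0}  orig:{S}
  T[1,1] 'b' = {S,T0}  orig:{S}
  T[2,2] 'b' = {S,T0}  orig:{S}
  T[0,1] 'bb' = {S}
  T[1,2] 'bb' = {S}
  T[0,2] 'bbb' = {S}

S ∈ T[0,2] ⇒ YES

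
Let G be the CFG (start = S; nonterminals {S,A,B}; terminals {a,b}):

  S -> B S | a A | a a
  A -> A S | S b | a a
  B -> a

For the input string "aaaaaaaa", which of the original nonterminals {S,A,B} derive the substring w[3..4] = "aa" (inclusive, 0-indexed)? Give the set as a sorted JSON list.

CNF form of G:
  S -> B S | T1 A | T1 T1
  A -> A S | S T0 | T1 T1
  B -> a
  T0 -> b
  T1 -> a

Fill CYK table bottom-up, restricted to cells inside w[3..4]:
  T[3,3] 'a' = {B,T1}  orig:{B}
  T[4,4] 'a' = {B,T1}  orig:{B}
  T[3,4] 'aa' = {A,S}

Original NTs in T[3,4] deriving "aa": ["A", "S"]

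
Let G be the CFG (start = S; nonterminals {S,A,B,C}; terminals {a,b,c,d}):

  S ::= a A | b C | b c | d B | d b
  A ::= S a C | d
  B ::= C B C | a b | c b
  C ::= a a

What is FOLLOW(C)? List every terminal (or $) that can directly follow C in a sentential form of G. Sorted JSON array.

FIRST iteration:
iter 1:
  A via A→d: +{d}
  B via B→a b: +{a}
  B via B→c b: +{c}
  C via C→a a: +{a}
  S via S→a A: +{a}
  S via S→b C: +{b}
  S via S→d B: +{d}
  FIRST(S)={a,b,d}  FIRST(A)={d}  FIRST(B)={a,c}  FIRST(C)={a}
iter 2:
  A via A→S a C: +{a,b}
  FIRST(S)={a,b,d}  FIRST(A)={a,b,d}  FIRST(B)={a,c}  FIRST(C)={a}
iter 3: (stable)
  FIRST(S)={a,b,d}  FIRST(A)={a,b,d}  FIRST(B)={a,c}  FIRST(C)={a}

Compute FOLLOW by fixpoint:
FOLLOW(S) := {$}
[1]
  A→S a C: FOLLOW(S) ⊇ FIRST(a) = {a}; new: +{a}
  B→C B C: FOLLOW(C) ⊇ FIRST(B) = {a,c}; new: +{a,c}
  B→C B C: FOLLOW(B) ⊇ FIRST(C) = {a}; new: +{a}
  S→a A: FOLLOW(A) ⊇ FOLLOW(S) ⊇ {$,a}; new: +{$,a}
  S→b C: FOLLOW(C) ⊇ FOLLOW(S) ⊇ {$,a}; new: +{$}
  S→d B: FOLLOW(B) ⊇ FOLLOW(S) ⊇ {$,a}; new: +{$}
  S: {$,a}  A: {$,a}  B: {$,a}  C: {$,a,c}
[2] done
  S: {$,a}  A: {$,a}  B: {$,a}  C: {$,a,c}

FOLLOW(C) = ["$", "a", "c"]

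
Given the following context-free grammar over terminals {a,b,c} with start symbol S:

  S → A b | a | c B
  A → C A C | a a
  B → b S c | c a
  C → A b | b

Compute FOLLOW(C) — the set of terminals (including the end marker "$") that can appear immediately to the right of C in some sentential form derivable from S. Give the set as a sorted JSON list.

FIRST iteration:
[1]
  A via A→a a: +{a}
  B via B→b S c: +{b}
  B via B→c a: +{c}
  C via C→A b: +{a}
  C via C→b: +{b}
  S via S→A b: +{a}
  S via S→c B: +{c}
  S: {a,c}  A: {a}  B: {b,c}  C: {a,b}
[2]
  A via A→C A C: +{b}
  S via S→A b: +{b}
  S: {a,b,c}  A: {a,b}  B: {b,c}  C: {a,b}
[3] — fixpoint
  S: {a,b,c}  A: {a,b}  B: {b,c}  C: {a,b}

FOLLOW sets:
seed FOLLOW(S) with $
pass 1:
  A→C A C: FOLLOW(C) ⊇ FIRST(A) = {a,b}; new: +{a,b}
  A→C A C: FOLLOW(A) ⊇ FIRST(C) = {a,b}; new: +{a,b}
  B→b S c: FOLLOW(S) ⊇ FIRST(c) = {c}; new: +{c}
  S→c B: FOLLOW(B) ⊇ FOLLOW(S) ⊇ {$,c}; new: +{$,c}
  FOLLOW(S)={$,c}  FOLLOW(A)={a,b}  FOLLOW(B)={$,c}  FOLLOW(C)={a,b}
pass 2: done
  FOLLOW(S)={$,c}  FOLLOW(A)={a,b}  FOLLOW(B)={$,c}  FOLLOW(C)={a,b}

FOLLOW(C) = ["a", "b"]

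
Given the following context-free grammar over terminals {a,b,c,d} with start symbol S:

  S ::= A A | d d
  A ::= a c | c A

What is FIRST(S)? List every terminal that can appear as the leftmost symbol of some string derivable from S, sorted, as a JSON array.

FIRST iteration:
[1]
  A via A→a c: +{a}
  A via A→c A: +{c}
  S via S→A A: +{a,c}
  S via S→d d: +{d}
  S: {a,c,d}  A: {a,c}
[2] — fixpoint
  S: {a,c,d}  A: {a,c}

FIRST(S) = ["a", "c", "d"]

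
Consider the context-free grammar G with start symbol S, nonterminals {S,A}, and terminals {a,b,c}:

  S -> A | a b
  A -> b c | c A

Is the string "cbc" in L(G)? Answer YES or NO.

CNF form of G:
  S -> T0 T1 | T1 A | T2 T0
  A -> T0 T1 | T1 A
  T0 -> b
  T1 -> c
  T2 -> a

CYK table (by increasing span):
  cell(0,0) c: {T1}  orig:{}
  cell(1,1) b: {T0}  orig:{}
  cell(2,2) c: {T1}  orig:{}
  cell(0,1) cb: ∅
  cell(1,2) bc: {A,S}
  cell(0,2) cbc: {A,S}

S ∈ T[0,2] ⇒ YES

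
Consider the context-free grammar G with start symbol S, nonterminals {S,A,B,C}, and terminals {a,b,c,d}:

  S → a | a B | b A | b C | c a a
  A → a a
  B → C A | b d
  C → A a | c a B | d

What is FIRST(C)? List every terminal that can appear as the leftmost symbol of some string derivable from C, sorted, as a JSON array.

FIRST sets, iterate to fixpoint:
[1]
  A via A→a a: +{a}
  B via B→b d: +{b}
  C via C→A a: +{a}
  C via C→c a B: +{c}
  C via C→d: +{d}
  S via S→a: +{a}
  S via S→b A: +{b}
  S via S→c a a: +{c}
  FIRST(S)={a,b,c}  FIRST(A)={a}  FIRST(B)={b}  FIRST(C)={a,c,d}
[2]
  B via B→C A: +{a,c,d}
  FIRST(S)={a,b,c}  FIRST(A)={a}  FIRST(B)={a,b,c,d}  FIRST(C)={a,c,d}
[3] (stable)
  FIRST(S)={a,b,c}  FIRST(A)={a}  FIRST(B)={a,b,c,d}  FIRST(C)={a,c,d}

FIRST(C) = ["a", "c", "d"]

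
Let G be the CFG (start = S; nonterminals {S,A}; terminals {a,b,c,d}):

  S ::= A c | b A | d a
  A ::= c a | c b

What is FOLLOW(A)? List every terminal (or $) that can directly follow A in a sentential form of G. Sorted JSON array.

FIRST iteration:
round 1:
  A via A→c a: +{c}
  S via S→A c: +{c}
  S via S→b A: +{b}
  S via S→d a: +{d}
  FIRST[S]={b,c,d}  FIRST[A]={c}
round 2: done
  FIRST[S]={b,c,d}  FIRST[A]={c}

FOLLOW sets:
FOLLOW(S) := {$}
round 1:
  S→A c: FOLLOW(A) ⊇ FIRST(c) = {c}; new: +{c}
  S→b A: FOLLOW(A) ⊇ FOLLOW(S) ⊇ {$}; new: +{$}
  FOLLOW(S)={$}  FOLLOW(A)={$,c}
round 2: — fixpoint
  FOLLOW(S)={$}  FOLLOW(A)={$,c}

FOLLOW(A) = ["$", "c"]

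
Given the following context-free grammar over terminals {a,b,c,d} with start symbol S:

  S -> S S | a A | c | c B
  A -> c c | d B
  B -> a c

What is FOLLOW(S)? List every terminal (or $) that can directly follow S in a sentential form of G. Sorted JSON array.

FIRST sets, iterate to fixpoint:
[1]
  A via A→c c: +{c}
  A via A→d B: +{d}
  B via B→a c: +{a}
  S via S→a A: +{a}
  S via S→c: +{c}
  FIRST(S)={a,c}  FIRST(A)={c,d}  FIRST(B)={a}
[2] — fixpoint
  FIRST(S)={a,c}  FIRST(A)={c,d}  FIRST(B)={a}

FOLLOW iteration:
seed FOLLOW(S) with $
pass 1:
  S→S S: FOLLOW(S) ⊇ FIRST(S) = {a,c}; new: +{a,c}
  S→a A: FOLLOW(A) ⊇ FOLLOW(S) ⊇ {$,a,c}; new: +{$,a,c}
  S→c B: FOLLOW(B) ⊇ FOLLOW(S) ⊇ {$,a,c}; new: +{$,a,c}
  S: {$,a,c}  A: {$,a,c}  B: {$,a,c}
pass 2: (stable)
  S: {$,a,c}  A: {$,a,c}  B: {$,a,c}

FOLLOW(S) = ["$", "a", "c"]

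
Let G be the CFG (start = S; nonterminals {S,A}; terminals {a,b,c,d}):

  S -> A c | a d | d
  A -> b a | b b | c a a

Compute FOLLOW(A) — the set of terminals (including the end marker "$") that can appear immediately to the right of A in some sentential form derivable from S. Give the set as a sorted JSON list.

FIRST sets, iterate to fixpoint:
round 1:
  A via A→b a: +{b}
  A via A→c a a: +{c}
  S via S→A c: +{b,c}
  S via S→a d: +{a}
  S via S→d: +{d}
  FIRST(S)={a,b,c,d}  FIRST(A)={b,c}
round 2: — fixpoint
  FIRST(S)={a,b,c,d}  FIRST(A)={b,c}

Compute FOLLOW by fixpoint:
initialize: $ ∈ FOLLOW(S)
[1]
  S→A c: FOLLOW(A) ⊇ FIRST(c) = {c}; new: +{c}
  S: {$}  A: {c}
[2] (no change)
  S: {$}  A: {c}

FOLLOW(A) = ["c"]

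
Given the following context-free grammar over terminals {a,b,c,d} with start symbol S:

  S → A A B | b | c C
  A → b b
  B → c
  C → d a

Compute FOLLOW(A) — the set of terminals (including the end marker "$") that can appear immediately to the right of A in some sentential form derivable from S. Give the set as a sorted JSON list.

Compute FIRST by fixpoint:
[1]
  A via A→b b: +{b}
  B via B→c: +{c}
  C via C→d a: +{d}
  S via S→A A B: +{b}
  S via S→c C: +{c}
  FIRST(S)={b,c}  FIRST(A)={b}  FIRST(B)={c}  FIRST(C)={d}
[2] — fixpoint
  FIRST(S)={b,c}  FIRST(A)={b}  FIRST(B)={c}  FIRST(C)={d}

FOLLOW sets:
seed FOLLOW(S) with $
[1]
  S→A A B: FOLLOW(A) ⊇ FIRST(A) = {b}; new: +{b}
  S→A A B: FOLLOW(A) ⊇ FIRST(B) = {c}; new: +{c}
  S→A A B: FOLLOW(B) ⊇ FOLLOW(S) ⊇ {$}; new: +{$}
  S→c C: FOLLOW(C) ⊇ FOLLOW(S) ⊇ {$}; new: +{$}
  FOLLOW(S)={$}  FOLLOW(A)={b,c}  FOLLOW(B)={$}  FOLLOW(C)={$}
[2] (no change)
  FOLLOW(S)={$}  FOLLOW(A)={b,c}  FOLLOW(B)={$}  FOLLOW(C)={$}

FOLLOW(A) = ["b", "c"]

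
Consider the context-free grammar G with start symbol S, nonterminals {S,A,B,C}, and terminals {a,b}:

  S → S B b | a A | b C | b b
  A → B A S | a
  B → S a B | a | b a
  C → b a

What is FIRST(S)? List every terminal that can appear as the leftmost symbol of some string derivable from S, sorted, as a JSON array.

FIRST iteration:
round 1:
  A via A→a: +{a}
  B via B→a: +{a}
  B via B→b a: +{b}
  C via C→b a: +{b}
  S via S→a A: +{a}
  S via S→b C: +{b}
  S: {a,b}  A: {a}  B: {a,b}  C: {b}
round 2:
  A via A→B A S: +{b}
  S: {a,b}  A: {a,b}  B: {a,b}  C: {b}
round 3: (no change)
  S: {a,b}  A: {a,b}  B: {a,b}  C: {b}

FIRST(S) = ["a", "b"]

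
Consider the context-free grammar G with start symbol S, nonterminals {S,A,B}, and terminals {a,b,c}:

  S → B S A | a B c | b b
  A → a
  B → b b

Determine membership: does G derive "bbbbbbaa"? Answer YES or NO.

Convert to CNF:
  S -> B X3 | T0 T0 | T1 X4
  A -> a
  B -> T0 T0
  T0 -> b
  T1 -> a
  T2 -> c
  X3 -> S A
  X4 -> B T2

Fill CYK table bottom-up:
  [0..0]={T0}  "b"  orig:{}
  [1..1]={T0}  "b"  orig:{}
  [2..2]={T0}  "b"  orig:{}
  [3..3]={T0}  "b"  orig:{}
  [4..4]={T0}  "b"  orig:{}
  [5..5]={T0}  "b"  orig:{}
  [6..6]={A,T1}  "a"  orig:{A}
  [7..7]={A,T1}  "a"  orig:{A}
  [0..1]={B,S}  "bb"
  [1..2]={B,S}  "bb"
  [2..3]={B,S}  "bb"
  [3..4]={B,S}  "bb"
  [4..5]={B,S}  "bb"
  [5..6]=∅  "ba"
  [6..7]=∅  "aa"
  [0..2]=∅  "bbb"
  [1..3]=∅  "bbb"
  [2..4]=∅  "bbb"
  [3..5]=∅  "bbb"
  [4..6]={X3}  "bba"  orig:{}
  [5..7]=∅  "baa"
  [0..3]=∅  "bbbb"
  [1..4]=∅  "bbbb"
  [2..5]=∅  "bbbb"
  [3..6]=∅  "bbba"
  [4..7]=∅  "bbaa"
  [0..4]=∅  "bbbbb"
  [1..5]=∅  "bbbbb"
  [2..6]={S}  "bbbba"
  [3..7]=∅  "bbbaa"
  [0..5]=∅  "bbbbbb"
  [1..6]=∅  "bbbbba"
  [2..7]={X3}  "bbbbaa"  orig:{}
  [0..6]=∅  "bbbbbba"
  [1..7]=∅  "bbbbbaa"
  [0..7]={S}  "bbbbbbaa"

S ∈ T[0,7] ⇒ YES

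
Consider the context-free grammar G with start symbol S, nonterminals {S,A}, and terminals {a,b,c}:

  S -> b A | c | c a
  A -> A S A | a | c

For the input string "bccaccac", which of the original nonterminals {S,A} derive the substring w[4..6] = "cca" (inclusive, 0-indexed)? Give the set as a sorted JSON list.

Convert to CNF:
  S -> T0 A | T1 T2 | c
  A -> A X3 | a | c
  T0 -> b
  T1 -> c
  T2 -> a
  X3 -> S A

CYK table (by increasing span), restricted to cells inside w[4..6]:
  cell(4,4) c: {A,S,T1}  orig:{A,S}
  cell(5,5) c: {A,S,T1}  orig:{A,S}
  cell(6,6) a: {A,T2}  orig:{A}
  cell(4,5) cc: {X3}  orig:{}
  cell(5,6) ca: {S,X3}  orig:{S}
  cell(4,6) cca: {A}

Original NTs in T[4,6] deriving "cca": ["A"]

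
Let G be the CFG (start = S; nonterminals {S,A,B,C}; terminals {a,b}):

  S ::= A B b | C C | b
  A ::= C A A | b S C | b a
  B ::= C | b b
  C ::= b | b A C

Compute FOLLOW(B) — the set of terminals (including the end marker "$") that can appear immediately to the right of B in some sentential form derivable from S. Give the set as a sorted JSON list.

FIRST iteration:
iter 1:
  A via A→b S C: +{b}
  B via B→b b: +{b}
  C via C→b: +{b}
  S via S→A B b: +{b}
  FIRST(S)={b}  FIRST(A)={b}  FIRST(B)={b}  FIRST(C)={b}
iter 2: (no change)
  FIRST(S)={b}  FIRST(A)={b}  FIRST(B)={b}  FIRST(C)={b}

Compute FOLLOW by fixpoint:
initialize: $ ∈ FOLLOW(S)
pass 1:
  A→C A A: FOLLOW(C) ⊇ FIRST(A) = {b}; new: +{b}
  A→C A A: FOLLOW(A) ⊇ FIRST(A) = {b}; new: +{b}
  A→b S C: FOLLOW(S) ⊇ FIRST(C) = {b}; new: +{b}
  S→A B b: FOLLOW(B) ⊇ FIRST(b) = {b}; new: +{b}
  S→C C: FOLLOW(C) ⊇ FOLLOW(S) ⊇ {$,b}; new: +{$}
  S: {$,b}  A: {b}  B: {b}  C: {$,b}
pass 2: done
  S: {$,b}  A: {b}  B: {b}  C: {$,b}

FOLLOW(B) = ["b"]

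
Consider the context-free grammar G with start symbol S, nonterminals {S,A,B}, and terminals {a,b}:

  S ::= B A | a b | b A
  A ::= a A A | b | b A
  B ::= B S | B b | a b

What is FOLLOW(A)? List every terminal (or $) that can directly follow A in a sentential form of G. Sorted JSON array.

FIRST iteration:
iter 1:
  A via A→a A A: +{a}
  A via A→b: +{b}
  B via B→a b: +{a}
  S via S→B A: +{a}
  S via S→b A: +{b}
  FIRST(S)={a,b}  FIRST(A)={a,b}  FIRST(B)={a}
iter 2: (no change)
  FIRST(S)={a,b}  FIRST(A)={a,b}  FIRST(B)={a}

FOLLOW sets:
seed FOLLOW(S) with $
round 1:
  A→a A A: FOLLOW(A) ⊇ FIRST(A) = {a,b}; new: +{a,b}
  B→B S: FOLLOW(B) ⊇ FIRST(S) = {a,b}; new: +{a,b}
  B→B S: FOLLOW(S) ⊇ FOLLOW(B) ⊇ {a,b}; new: +{a,b}
  S→B A: FOLLOW(A) ⊇ FOLLOW(S) ⊇ {$,a,b}; new: +{$}
  FOLLOW(S)={$,a,b}  FOLLOW(A)={$,a,b}  FOLLOW(B)={a,b}
round 2: (no change)
  FOLLOW(S)={$,a,b}  FOLLOW(A)={$,a,b}  FOLLOW(B)={a,b}

FOLLOW(A) = ["$", "a", "b"]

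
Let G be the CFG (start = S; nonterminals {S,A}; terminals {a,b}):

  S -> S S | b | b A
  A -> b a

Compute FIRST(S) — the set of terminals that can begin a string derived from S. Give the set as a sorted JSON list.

FIRST iteration:
iter 1:
  A via A→b a: +{b}
  S via S→b: +{b}
  S: {b}  A: {b}
iter 2: done
  S: {b}  A: {b}

FIRST(S) = ["b"]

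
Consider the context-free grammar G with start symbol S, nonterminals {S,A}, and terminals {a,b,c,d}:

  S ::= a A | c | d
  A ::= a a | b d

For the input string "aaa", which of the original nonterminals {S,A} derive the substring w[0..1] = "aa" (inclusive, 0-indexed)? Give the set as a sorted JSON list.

Convert to CNF:
  S -> T0 A | c | d
  A -> T0 T0 | T1 T2
  T0 -> a
  T1 -> b
  T2 -> d

CYK fill, restricted to cells inside w[0..1]:
  cell(0,0) a: {T0}  orig:{}
  cell(1,1) a: {T0}  orig:{}
  cell(0,1) aa: {A}

Original NTs in T[0,1] deriving "aa": ["A"]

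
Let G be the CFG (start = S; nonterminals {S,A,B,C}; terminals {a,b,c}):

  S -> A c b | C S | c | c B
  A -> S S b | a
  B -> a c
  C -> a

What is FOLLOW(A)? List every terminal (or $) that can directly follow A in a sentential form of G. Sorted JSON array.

FIRST iteration:
[1]
  A via A→a: +{a}
  B via B→a c: +{a}
  C via C→a: +{a}
  S via S→A c b: +{a}
  S via S→c: +{c}
  FIRST(S)={a,c}  FIRST(A)={a}  FIRST(B)={a}  FIRST(C)={a}
[2]
  A via A→S S b: +{c}
  FIRST(S)={a,c}  FIRST(A)={a,c}  FIRST(B)={a}  FIRST(C)={a}
[3] done
  FIRST(S)={a,c}  FIRST(A)={a,c}  FIRST(B)={a}  FIRST(C)={a}

Compute FOLLOW by fixpoint:
seed FOLLOW(S) with $
pass 1:
  A→S S b: FOLLOW(S) ⊇ FIRST(S) = {a,c}; new: +{a,c}
  A→S S b: FOLLOW(S) ⊇ FIRST(b) = {b}; new: +{b}
  S→A c b: FOLLOW(A) ⊇ FIRST(c) = {c}; new: +{c}
  S→C S: FOLLOW(C) ⊇ FIRST(S) = {a,c}; new: +{a,c}
  S→c B: FOLLOW(B) ⊇ FOLLOW(S) ⊇ {$,a,b,c}; new: +{$,a,b,c}
  S: {$,a,b,c}  A: {c}  B: {$,a,b,c}  C: {a,c}
pass 2: (no change)
  S: {$,a,b,c}  A: {c}  B: {$,a,b,c}  C: {a,c}

FOLLOW(A) = ["c"]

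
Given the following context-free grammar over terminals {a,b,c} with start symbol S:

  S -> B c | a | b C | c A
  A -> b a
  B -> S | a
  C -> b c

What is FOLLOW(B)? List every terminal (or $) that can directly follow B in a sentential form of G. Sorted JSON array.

Compute FIRST by fixpoint:
[1]
  A via A→b a: +{b}
  B via B→a: +{a}
  C via C→b c: +{b}
  S via S→B c: +{a}
  S via S→b C: +{b}
  S via S→c A: +{c}
  FIRST[S]={a,b,c}  FIRST[A]={b}  FIRST[B]={a}  FIRST[C]={b}
[2]
  B via B→S: +{b,c}
  FIRST[S]={a,b,c}  FIRST[A]={b}  FIRST[B]={a,b,c}  FIRST[C]={b}
[3] — fixpoint
  FIRST[S]={a,b,c}  FIRST[A]={b}  FIRST[B]={a,b,c}  FIRST[C]={b}

FOLLOW sets:
initialize: $ ∈ FOLLOW(S)
iter 1:
  S→B c: FOLLOW(B) ⊇ FIRST(c) = {c}; new: +{c}
  S→b C: FOLLOW(C) ⊇ FOLLOW(S) ⊇ {$}; new: +{$}
  S→c A: FOLLOW(A) ⊇ FOLLOW(S) ⊇ {$}; new: +{$}
  S: {$}  A: {$}  B: {c}  C: {$}
iter 2:
  B→S: FOLLOW(S) ⊇ FOLLOW(B) ⊇ {c}; new: +{c}
  S→b C: FOLLOW(C) ⊇ FOLLOW(S) ⊇ {$,c}; new: +{c}
  S→c A: FOLLOW(A) ⊇ FOLLOW(S) ⊇ {$,c}; new: +{c}
  S: {$,c}  A: {$,c}  B: {c}  C: {$,c}
iter 3: — fixpoint
  S: {$,c}  A: {$,c}  B: {c}  C: {$,c}

FOLLOW(B) = ["c"]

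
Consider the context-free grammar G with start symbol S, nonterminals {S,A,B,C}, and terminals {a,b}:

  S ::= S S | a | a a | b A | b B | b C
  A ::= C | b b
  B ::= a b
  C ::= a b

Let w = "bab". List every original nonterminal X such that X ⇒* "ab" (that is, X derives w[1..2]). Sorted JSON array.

Convert to CNF:
  S -> S S | T0 T0 | T1 A | T1 B | T1 C | a
  A -> T0 T1 | T1 T1
  B -> T0 T1
  C -> T0 T1
  T0 -> a
  T1 -> b

CYK fill, restricted to cells inside w[1..2]:
  T[1,1] 'a' = {S,T0}  orig:{S}
  T[2,2] 'b' = {T1}  orig:{}
  T[1,2] 'ab' = {A,B,C}

Original NTs in T[1,2] deriving "ab": ["A", "B", "C"]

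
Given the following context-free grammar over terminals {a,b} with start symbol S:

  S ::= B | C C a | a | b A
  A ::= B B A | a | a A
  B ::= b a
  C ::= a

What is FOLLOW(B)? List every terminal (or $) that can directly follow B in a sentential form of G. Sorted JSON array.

FIRST sets, iterate to fixpoint:
pass 1:
  A via A→a: +{a}
  B via B→b a: +{b}
  C via C→a: +{a}
  S via S→B: +{b}
  S via S→C C a: +{a}
  FIRST[S]={a,b}  FIRST[A]={a}  FIRST[B]={b}  FIRST[C]={a}
pass 2:
  A via A→B B A: +{b}
  FIRST[S]={a,b}  FIRST[A]={a,b}  FIRST[B]={b}  FIRST[C]={a}
pass 3: (stable)
  FIRST[S]={a,b}  FIRST[A]={a,b}  FIRST[B]={b}  FIRST[C]={a}

Compute FOLLOW by fixpoint:
FOLLOW(S) := {$}
iter 1:
  A→B B A: FOLLOW(B) ⊇ FIRST(B) = {b}; new: +{b}
  A→B B A: FOLLOW(B) ⊇ FIRST(A) = {a,b}; new: +{a}
  S→B: FOLLOW(B) ⊇ FOLLOW(S) ⊇ {$}; new: +{$}
  S→C C a: FOLLOW(C) ⊇ FIRST(C) = {a}; new: +{a}
  S→b A: FOLLOW(A) ⊇ FOLLOW(S) ⊇ {$}; new: +{$}
  FOLLOW(S)={$}  FOLLOW(A)={$}  FOLLOW(B)={$,a,b}  FOLLOW(C)={a}
iter 2: (stable)
  FOLLOW(S)={$}  FOLLOW(A)={$}  FOLLOW(B)={$,a,b}  FOLLOW(C)={a}

FOLLOW(B) = ["$", "a", "b"]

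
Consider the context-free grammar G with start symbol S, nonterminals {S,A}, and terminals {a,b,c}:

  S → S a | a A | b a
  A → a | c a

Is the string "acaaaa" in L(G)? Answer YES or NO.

CNF form of G:
  S -> S T1 | T1 A | T2 T1
  A -> T0 T1 | a
  T0 -> c
  T1 -> a
  T2 -> b

CYK fill:
  [0..0]={A,T1}  "a"  orig:{A}
  [1..1]={T0}  "c"  orig:{}
  [2..2]={A,T1}  "a"  orig:{A}
  [3..3]={A,T1}  "a"  orig:{A}
  [4..4]={A,T1}  "a"  orig:{A}
  [5..5]={A,T1}  "a"  orig:{A}
  [0..1]=∅  "ac"
  [1..2]={A}  "ca"
  [2..3]={S}  "aa"
  [3..4]={S}  "aa"
  [4..5]={S}  "aa"
  [0..2]={S}  "aca"
  [1..3]=∅  "caa"
  [2..4]={S}  "aaa"
  [3..5]={S}  "aaa"
  [0..3]={S}  "acaa"
  [1..4]=∅  "caaa"
  [2..5]={S}  "aaaa"
  [0..4]={S}  "acaaa"
  [1..5]=∅  "caaaa"
  [0..5]={S}  "acaaaa"

S ∈ T[0,5] ⇒ YES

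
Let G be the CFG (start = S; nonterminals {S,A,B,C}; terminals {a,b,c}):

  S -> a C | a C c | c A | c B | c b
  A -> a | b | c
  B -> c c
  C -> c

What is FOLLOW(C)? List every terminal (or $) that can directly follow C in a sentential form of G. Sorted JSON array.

Compute FIRST by fixpoint:
pass 1:
  A via A→a: +{a}
  A via A→b: +{b}
  A via A→c: +{c}
  B via B→c c: +{c}
  C via C→c: +{c}
  S via S→a C: +{a}
  S via S→c A: +{c}
  FIRST(S)={a,c}  FIRST(A)={a,b,c}  FIRST(B)={c}  FIRST(C)={c}
pass 2: done
  FIRST(S)={a,c}  FIRST(A)={a,b,c}  FIRST(B)={c}  FIRST(C)={c}

FOLLOW sets:
FOLLOW(S) := {$}
[1]
  S→a C: FOLLOW(C) ⊇ FOLLOW(S) ⊇ {$}; new: +{$}
  S→a C c: FOLLOW(C) ⊇ FIRST(c) = {c}; new: +{c}
  S→c A: FOLLOW(A) ⊇ FOLLOW(S) ⊇ {$}; new: +{$}
  S→c B: FOLLOW(B) ⊇ FOLLOW(S) ⊇ {$}; new: +{$}
  FOLLOW[S]={$}  FOLLOW[A]={$}  FOLLOW[B]={$}  FOLLOW[C]={$,c}
[2] (stable)
  FOLLOW[S]={$}  FOLLOW[A]={$}  FOLLOW[B]={$}  FOLLOW[C]={$,c}

FOLLOW(C) = ["$", "c"]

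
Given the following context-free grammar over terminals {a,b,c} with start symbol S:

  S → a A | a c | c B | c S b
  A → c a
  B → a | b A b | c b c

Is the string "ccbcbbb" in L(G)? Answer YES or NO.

CNF form of G:
  S -> T0 B | T0 X5 | T1 A | T1 T0
  A -> T0 T1
  B -> T0 X4 | T2 X3 | a
  T0 -> c
  T1 -> a
  T2 -> b
  X3 -> A T2
  X4 -> T2 T0
  X5 -> S T2

Fill CYK table bottom-up:
  [0..0]={T0}  "c"  orig:{}
  [1..1]={T0}  "c"  orig:{}
  [2..2]={T2}  "b"  orig:{}
  [3..3]={T0}  "c"  orig:{}
  [4..4]={T2}  "b"  orig:{}
  [5..5]={T2}  "b"  orig:{}
  [6..6]={T2}  "b"  orig:{}
  [0..1]=∅  "cc"
  [1..2]=∅  "cb"
  [2..3]={X4}  "bc"  orig:{}
  [3..4]=∅  "cb"
  [4..5]=∅  "bb"
  [5..6]=∅  "bb"
  [0..2]=∅  "ccb"
  [1..3]={B}  "cbc"
  [2..4]=∅  "bcb"
  [3..5]=∅  "cbb"
  [4..6]=∅  "bbb"
  [0..3]={S}  "ccbc"
  [1..4]=∅  "cbcb"
  [2..5]=∅  "bcbb"
  [3..6]=∅  "cbbb"
  [0..4]={X5}  "ccbcb"  orig:{}
  [1..5]=∅  "cbcbb"
  [2..6]=∅  "bcbbb"
  [0..5]=∅  "ccbcbb"
  [1..6]=∅  "cbcbbb"
  [0..6]=∅  "ccbcbbb"

S ∉ T[0,6] ⇒ NO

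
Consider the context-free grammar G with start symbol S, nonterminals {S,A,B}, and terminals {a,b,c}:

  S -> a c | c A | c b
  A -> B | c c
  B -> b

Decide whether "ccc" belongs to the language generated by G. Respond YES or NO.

Convert to CNF:
  S -> T0 A | T0 T2 | T1 T0
  A -> T0 T0 | b
  B -> b
  T0 -> c
  T1 -> a
  T2 -> b

CYK table (by increasing span):
  [0..0]={T0}  "c"  orig:{}
  [1..1]={T0}  "c"  orig:{}
  [2..2]={T0}  "c"  orig:{}
  [0..1]={A}  "cc"
  [1..2]={A}  "cc"
  [0..2]={S}  "ccc"

S ∈ T[0,2] ⇒ YES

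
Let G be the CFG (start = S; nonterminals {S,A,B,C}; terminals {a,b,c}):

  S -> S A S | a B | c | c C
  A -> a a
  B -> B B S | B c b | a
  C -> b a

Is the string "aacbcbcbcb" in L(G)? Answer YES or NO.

CNF form of G:
  S -> S X5 | T0 B | T1 C | c
  A -> T0 T0
  B -> B X3 | B X4 | a
  C -> T2 T0
  T0 -> a
  T1 -> c
  T2 -> b
  X3 -> B S
  X4 -> T1 T2
  X5 -> A S

CYK fill:
  T[0,0] 'a' = {B,T0}  orig:{B}
  T[1,1] 'a' = {B,T0}  orig:{B}
  T[2,2] 'c' = {S,T1}  orig:{S}
  T[3,3] 'b' = {T2}  orig:{}
  T[4,4] 'c' = {S,T1}  orig:{S}
  T[5,5] 'b' = {T2}  orig:{}
  T[6,6] 'c' = {S,T1}  orig:{S}
  T[7,7] 'b' = {T2}  orig:{}
  T[8,8] 'c' = {S,T1}  orig:{S}
  T[9,9] 'b' = {T2}  orig:{}
  T[0,1] 'aa' = {A,S}
  T[1,2] 'ac' = {X3}  orig:{}
  T[2,3] 'cb' = {X4}  orig:{}
  T[3,4] 'bc' = ∅
  T[4,5] 'cb' = {X4}  orig:{}
  T[5,6] 'bc' = ∅
  T[6,7] 'cb' = {X4}  orig:{}
  T[7,8] 'bc' = ∅
  T[8,9] 'cb' = {X4}  orig:{}
  T[0,2] 'aac' = {B,X5}  orig:{B}
  T[1,3] 'acb' = {B}
  T[2,4] 'cbc' = ∅
  T[3,5] 'bcb' = ∅
  T[4,6] 'cbc' = ∅
  T[5,7] 'bcb' = ∅
  T[6,8] 'cbc' = ∅
  T[7,9] 'bcb' = ∅
  T[0,3] 'aacb' = {S}
  T[1,4] 'acbc' = {X3}  orig:{}
  T[2,5] 'cbcb' = ∅
  T[3,6] 'bcbc' = ∅
  T[4,7] 'cbcb' = ∅
  T[5,8] 'bcbc' = ∅
  T[6,9] 'cbcb' = ∅
  T[0,4] 'aacbc' = {B}
  T[1,5] 'acbcb' = {B}
  T[2,6] 'cbcbc' = ∅
  T[3,7] 'bcbcb' = ∅
  T[4,8] 'cbcbc' = ∅
  T[5,9] 'bcbcb' = ∅
  T[0,5] 'aacbcb' = {S}
  T[1,6] 'acbcbc' = {X3}  orig:{}
  T[2,7] 'cbcbcb' = ∅
  T[3,8] 'bcbcbc' = ∅
  T[4,9] 'cbcbcb' = ∅
  T[0,6] 'aacbcbc' = {B}
  T[1,7] 'acbcbcb' = {B}
  T[2,8] 'cbcbcbc' = ∅
  T[3,9] 'bcbcbcb' = ∅
  T[0,7] 'aacbcbcb' = {S}
  T[1,8] 'acbcbcbc' = {X3}  orig:{}
  T[2,9] 'cbcbcbcb' = ∅
  T[0,8] 'aacbcbcbc' = {B}
  T[1,9] 'acbcbcbcb' = {B}
  T[0,9] 'aacbcbcbcb' = {S}

S ∈ T[0,9] ⇒ YES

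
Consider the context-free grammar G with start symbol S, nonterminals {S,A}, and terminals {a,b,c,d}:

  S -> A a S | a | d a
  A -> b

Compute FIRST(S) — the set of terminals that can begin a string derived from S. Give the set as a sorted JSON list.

Compute FIRST by fixpoint:
[1]
  A via A→b: +{b}
  S via S→A a S: +{b}
  S via S→a: +{a}
  S via S→d a: +{d}
  FIRST[S]={a,b,d}  FIRST[A]={b}
[2] (stable)
  FIRST[S]={a,b,d}  FIRST[A]={b}

FIRST(S) = ["a", "b", "d"]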